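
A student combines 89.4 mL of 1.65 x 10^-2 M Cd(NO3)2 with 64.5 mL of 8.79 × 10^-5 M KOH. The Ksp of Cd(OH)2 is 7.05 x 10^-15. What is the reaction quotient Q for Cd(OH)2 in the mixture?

Total volume = 89.4 + 64.5 = 153.9 mL.
[Cd^2+] = 1.65 x 10^-2 × (89.4/153.9) = 9.585 × 10^-3 M
[OH^-] = 8.79 x 10^-5 × (64.5/153.9) = 3.684 x 10^-5 M
Cd(OH)2(s) ⇌ Cd^2+ + 2 OH^-, so Q = [Cd^2+][OH^-]^2
Q = (9.585 × 10^-3)(3.684 x 10^-5)^2 = 1.30 × 10^-11
Q > Ksp, so Cd(OH)2 will precipitate.

Q ≈ 1.30 × 10^-11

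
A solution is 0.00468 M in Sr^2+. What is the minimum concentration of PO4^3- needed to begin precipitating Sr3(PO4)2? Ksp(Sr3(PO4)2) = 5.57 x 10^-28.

Sr3(PO4)2(s) ⇌ 3 Sr^2+ + 2 PO4^3-
Ksp = [Sr^2+]^3[PO4^3-]^2
Precipitation begins when Q = Ksp. With [Sr^2+] = 0.00468 M:
5.57 x 10^-28 = (0.00468)^3 × [PO4^3-]^2
[PO4^3-] = (5.57 x 10^-28 / 1.025 × 10^-7)^(1/2) = 7.37 × 10^-11 M

[PO4^3-] ≈ 7.37e-11 M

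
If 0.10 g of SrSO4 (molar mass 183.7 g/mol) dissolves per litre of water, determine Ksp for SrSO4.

Molar solubility s = (1.0 × 10^-1 g/L) / (183.7 g/mol) = 5.44 x 10^-4 M.
SrSO4(s) ⇌ Sr^2+ + SO4^2-
With molar solubility s: [Sr^2+] = s, [SO4^2-] = s.
Ksp = [Sr^2+][SO4^2-]
Ksp = s^2
Ksp = (5.44 × 10^-4)^2 = 3.0 × 10^-7

Ksp = 3.0e-7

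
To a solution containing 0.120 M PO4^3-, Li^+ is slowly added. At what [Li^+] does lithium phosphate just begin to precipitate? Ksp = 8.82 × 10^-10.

1.94e-3 M

Li3PO4(s) ⇌ 3 Li^+ + PO4^3-
Ksp = [Li^+]^3[PO4^3-]
Precipitation begins when Q = Ksp. With [PO4^3-] = 0.120 M:
8.82 × 10^-10 = (0.120) × [Li^+]^3
[Li^+] = (8.82 × 10^-10 / 1.20 × 10^-1)^(1/3) = 1.94 × 10^-3 M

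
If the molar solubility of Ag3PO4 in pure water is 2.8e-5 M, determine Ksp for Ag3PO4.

Ag3PO4(s) ⇌ 3 Ag^+ + PO4^3-
If s mol/L of Ag3PO4 dissolves, [Ag^+] = 3s and [PO4^3-] = s.
Ksp = [Ag^+]^3[PO4^3-]
Substituting: Ksp = (3s)^3s = 27s^4
With s = 2.8 × 10^-5: Ksp = 1.7 × 10^-17

1.7 × 10^-17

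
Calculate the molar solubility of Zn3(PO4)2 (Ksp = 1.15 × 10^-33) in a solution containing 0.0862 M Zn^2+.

s = 6.70 × 10^-16 M

Zn3(PO4)2(s) ⇌ 3 Zn^2+ + 2 PO4^3-
Ksp = [Zn^2+]^3[PO4^3-]^2
Let s be the molar solubility in this solution. [Zn^2+] = 0.0862 + 3s ≈ 0.0862, [PO4^3-] = 2s (since the Zn^2+ already present dominates).
Ksp ≈ (0.0862)^3 × (2s)^2
s = 6.70 × 10^-16 M
Check: 3s = 2.0 × 10^-15 ≪ 0.0862, so the approximation is valid.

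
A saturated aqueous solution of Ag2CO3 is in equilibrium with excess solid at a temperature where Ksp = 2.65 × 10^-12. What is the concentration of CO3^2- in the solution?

8.72e-5 M

Ag2CO3(s) ⇌ 2 Ag^+ + CO3^2-
Ksp = [Ag^+]^2[CO3^2-]
If s mol/L of Ag2CO3 dissolves, [Ag^+] = 2s and [CO3^2-] = s.
Substituting: Ksp = (2s)^2s = 4s^3
Solving, s = (2.65 × 10^-12/4)^(1/3) = 8.718 x 10^-5 M
[CO3^2-] = s = 8.72 × 10^-5 M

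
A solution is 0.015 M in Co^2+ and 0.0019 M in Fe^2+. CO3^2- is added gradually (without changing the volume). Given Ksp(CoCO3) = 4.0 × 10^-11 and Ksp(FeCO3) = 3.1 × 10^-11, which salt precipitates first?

Each salt begins to precipitate when Q = Ksp, i.e. when [CO3^2-] reaches its threshold.
For CoCO3: 4.0 × 10^-11 = 0.015 × [CO3^2-]  ⇒  [CO3^2-] = 2.7 × 10^-9 M.
For FeCO3: 3.1 × 10^-11 = 0.0019 × [CO3^2-]  ⇒  [CO3^2-] = 1.6 × 10^-8 M.
The salt with the lower threshold [CO3^2-] precipitates first: CoCO3.

CoCO3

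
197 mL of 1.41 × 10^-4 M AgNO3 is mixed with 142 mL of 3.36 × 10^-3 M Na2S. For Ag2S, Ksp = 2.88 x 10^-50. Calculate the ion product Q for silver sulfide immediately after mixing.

9.45e-12

Total volume = 197 + 142 = 339 mL.
[Ag^+] = 1.41 × 10^-4 × (197/339) = 8.194 × 10^-5 M
[S^2-] = 3.36 × 10^-3 × (142/339) = 1.407 x 10^-3 M
Ag2S(s) <=> 2 Ag^+(aq) + S^2-(aq), so Q = [Ag^+]^2[S^2-]
Q = (8.194 × 10^-5)^2(1.407 × 10^-3) = 9.45 × 10^-12
Q > Ksp, so Ag2S will precipitate.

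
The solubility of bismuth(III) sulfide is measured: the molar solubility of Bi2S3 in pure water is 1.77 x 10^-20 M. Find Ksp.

Bi2S3(s) ⇌ 2 Bi^3+ + 3 S^2-
With molar solubility s: [Bi^3+] = 2s, [S^2-] = 3s.
Ksp = [Bi^3+]^2[S^2-]^3
So Ksp = (2s)^2 × (3s)^3 = 108s^5
With s = 1.77 x 10^-20: Ksp = 1.88 × 10^-97

Ksp ≈ 1.88 x 10^-97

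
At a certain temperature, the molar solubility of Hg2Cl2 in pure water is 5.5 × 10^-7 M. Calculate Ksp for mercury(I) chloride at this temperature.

Hg2Cl2(s) ⇌ Hg2^2+(aq) + 2 Cl^-(aq)
If s mol/L of Hg2Cl2 dissolves, [Hg2^2+] = s and [Cl^-] = 2s.
Ksp = [Hg2^2+][Cl^-]^2
Ksp = s(2s)^2 = 4s^3
Ksp = 4 × (5.5 × 10^-7)^3 = 6.7 × 10^-19

6.7e-19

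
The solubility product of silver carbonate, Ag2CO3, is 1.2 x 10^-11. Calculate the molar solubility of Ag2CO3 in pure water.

Ag2CO3(s) ⇌ 2 Ag^+ + CO3^2-
Ksp = [Ag^+]^2[CO3^2-]
Let s = molar solubility. Then [Ag^+] = 2s and [CO3^2-] = s.
Ksp = (2s)^2s = 4s^3
s^3 = 1.2 x 10^-11 / 4, so s = 1.4 × 10^-4 M

s ≈ 1.4 x 10^-4 M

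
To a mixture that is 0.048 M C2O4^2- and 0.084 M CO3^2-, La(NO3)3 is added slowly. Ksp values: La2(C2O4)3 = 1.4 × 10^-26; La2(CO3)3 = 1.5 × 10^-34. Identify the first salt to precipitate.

Precipitation of each salt starts when its ion product equals its Ksp.
For La2(C2O4)3: 1.4 × 10^-26 = (0.048)^3 × [La^3+]^2  ⇒  [La^3+] = 1.1 x 10^-11 M.
For La2(CO3)3: 1.5 × 10^-34 = (0.084)^3 × [La^3+]^2  ⇒  [La^3+] = 5.0 × 10^-16 M.
The salt with the lower threshold [La^3+] precipitates first: La2(CO3)3.

La2(CO3)3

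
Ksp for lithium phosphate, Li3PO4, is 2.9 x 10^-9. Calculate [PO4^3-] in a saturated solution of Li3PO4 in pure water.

3.2e-3 M

Li3PO4(s) ⇌ 3 Li^+(aq) + PO4^3-(aq)
Ksp = [Li^+]^3[PO4^3-]
If s mol/L of Li3PO4 dissolves, [Li^+] = 3s and [PO4^3-] = s.
Ksp = (3s)^3s = 27s^4
s = (2.9 x 10^-9 / 27)^(1/4) = 3.22 × 10^-3 M
[PO4^3-] = s = 3.2 × 10^-3 M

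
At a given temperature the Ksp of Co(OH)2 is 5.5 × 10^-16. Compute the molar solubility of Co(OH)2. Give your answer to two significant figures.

Co(OH)2(s) ⇌ Co^2+ + 2 OH^-
Ksp = [Co^2+][OH^-]^2
If s mol/L of Co(OH)2 dissolves, [Co^2+] = s and [OH^-] = 2s.
Ksp = s(2s)^2 = 4s^3
s = (5.5 × 10^-16 / 4)^(1/3) = 5.2 x 10^-6 M

s ≈ 5.2 x 10^-6 M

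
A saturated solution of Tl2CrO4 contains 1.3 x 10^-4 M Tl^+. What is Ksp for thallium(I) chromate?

Tl2CrO4(s) ⇌ 2 Tl^+(aq) + CrO4^2-(aq)
Stoichiometry gives [CrO4^2-] = (1/2)[Tl^+] = 6.50 x 10^-5 M.
Ksp = [Tl^+]^2[CrO4^2-]
Ksp = (1.3 × 10^-4)^2 × 6.50 × 10^-5 = 1.1 x 10^-12

1.1 × 10^-12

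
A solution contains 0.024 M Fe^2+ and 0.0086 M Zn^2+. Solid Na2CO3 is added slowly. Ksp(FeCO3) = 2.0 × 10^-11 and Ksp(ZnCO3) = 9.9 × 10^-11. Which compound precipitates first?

FeCO3

Precipitation of each salt starts when its ion product equals its Ksp.
For FeCO3: 2.0 × 10^-11 = 0.024 × [CO3^2-]  ⇒  [CO3^2-] = 8.3 × 10^-10 M.
For ZnCO3: 9.9 × 10^-11 = 0.0086 × [CO3^2-]  ⇒  [CO3^2-] = 1.2 x 10^-8 M.
The salt with the lower threshold [CO3^2-] precipitates first: FeCO3.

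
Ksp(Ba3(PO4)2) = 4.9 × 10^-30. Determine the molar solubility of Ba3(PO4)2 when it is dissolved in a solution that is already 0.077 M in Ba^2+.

Ba3(PO4)2(s) ⇌ 3 Ba^2+ + 2 PO4^3-
Ksp = [Ba^2+]^3[PO4^3-]^2
Let s be the molar solubility in this solution. [Ba^2+] = 0.077 + 3s ≈ 0.077, [PO4^3-] = 2s (Ksp is small, so little additional dissolves).
Ksp ≈ (0.077)^3 × (2s)^2
s = 5.2 x 10^-14 M
Check: 3s = 1.6 x 10^-13 ≪ 0.077, so the approximation is valid.

5.2 × 10^-14 M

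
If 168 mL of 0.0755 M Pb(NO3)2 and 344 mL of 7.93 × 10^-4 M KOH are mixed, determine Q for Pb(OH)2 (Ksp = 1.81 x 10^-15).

Total volume = 168 + 344 = 512 mL.
[Pb^2+] = 7.55 x 10^-2 × (168/512) = 2.477 × 10^-2 M
[OH^-] = 7.93 × 10^-4 × (344/512) = 5.328 × 10^-4 M
Pb(OH)2(s) ⇌ Pb^2+ + 2 OH^-, so Q = [Pb^2+][OH^-]^2
Q = (2.477 × 10^-2)(5.328 × 10^-4)^2 = 7.03 × 10^-9
Q > Ksp, so Pb(OH)2 will precipitate.

7.03 x 10^-9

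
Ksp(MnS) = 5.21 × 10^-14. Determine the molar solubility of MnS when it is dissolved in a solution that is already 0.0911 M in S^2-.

MnS(s) ⇌ Mn^2+ + S^2-
Ksp = [Mn^2+][S^2-]
Let s = moles of MnS that dissolve per litre. [Mn^2+] = s, [S^2-] = 0.0911 + s ≈ 0.0911 (common-ion effect: S^2- is already 0.0911 M).
Ksp ≈ s × 0.0911
s = 5.72 × 10^-13 M
Check: s = 5.7 x 10^-13 ≪ 0.0911, so the approximation is valid.

5.72 × 10^-13 M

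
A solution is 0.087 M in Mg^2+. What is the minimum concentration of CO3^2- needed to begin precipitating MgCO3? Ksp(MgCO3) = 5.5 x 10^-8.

MgCO3(s) ⇌ Mg^2+ + CO3^2-
Ksp = [Mg^2+][CO3^2-]
Precipitation begins when Q = Ksp. With [Mg^2+] = 0.087 M:
5.5 x 10^-8 = (0.087) × [CO3^2-]
[CO3^2-] = (5.5 x 10^-8 / 8.7 × 10^-2) = 6.3 × 10^-7 M

6.3 x 10^-7 M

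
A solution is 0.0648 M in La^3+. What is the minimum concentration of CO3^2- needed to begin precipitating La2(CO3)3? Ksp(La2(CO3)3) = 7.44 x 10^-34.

La2(CO3)3(s) <=> 2 La^3+ + 3 CO3^2-
Ksp = [La^3+]^2[CO3^2-]^3
Precipitation begins when Q = Ksp. With [La^3+] = 0.0648 M:
7.44 x 10^-34 = (0.0648)^2 × [CO3^2-]^3
[CO3^2-] = (7.44 x 10^-34 / 4.199 × 10^-3)^(1/3) = 5.62 x 10^-11 M

[CO3^2-] ≈ 5.62e-11 M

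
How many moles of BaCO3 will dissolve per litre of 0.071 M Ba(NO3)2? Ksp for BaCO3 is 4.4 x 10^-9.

BaCO3(s) ⇌ Ba^2+ + CO3^2-
Ksp = [Ba^2+][CO3^2-]
If s mol/L dissolves here, [Ba^2+] = 0.071 + s ≈ 0.071, [CO3^2-] = s (Ksp is small, so little additional dissolves).
Ksp ≈ 0.071 × s
s = 6.2 × 10^-8 M
Check: s = 6.2 x 10^-8 ≪ 0.071, so the approximation is valid.

6.2 × 10^-8 M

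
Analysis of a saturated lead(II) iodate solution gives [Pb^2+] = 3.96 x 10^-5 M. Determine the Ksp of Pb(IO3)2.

Ksp ≈ 2.48 x 10^-13

Pb(IO3)2(s) ⇌ Pb^2+ + 2 IO3^-
Stoichiometry gives [IO3^-] = (2/1)[Pb^2+] = 7.920 × 10^-5 M.
Ksp = [Pb^2+][IO3^-]^2
Ksp = 3.96 x 10^-5 × (7.920 × 10^-5)^2 = 2.48 × 10^-13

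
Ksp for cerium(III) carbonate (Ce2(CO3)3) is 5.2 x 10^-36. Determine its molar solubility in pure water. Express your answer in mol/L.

s = 3.4e-8 M

Ce2(CO3)3(s) ⇌ 2 Ce^3+(aq) + 3 CO3^2-(aq)
Ksp = [Ce^3+]^2[CO3^2-]^3
With molar solubility s: [Ce^3+] = 2s, [CO3^2-] = 3s.
So Ksp = (2s)^2 × (3s)^3 = 108s^5
s = (5.2 x 10^-36 / 108)^(1/5) = 3.4 × 10^-8 M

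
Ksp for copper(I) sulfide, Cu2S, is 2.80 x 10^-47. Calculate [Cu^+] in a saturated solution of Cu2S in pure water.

[Cu^+] = 3.83 × 10^-16 M

Cu2S(s) ⇌ 2 Cu^+(aq) + S^2-(aq)
Ksp = [Cu^+]^2[S^2-]
With molar solubility s: [Cu^+] = 2s, [S^2-] = s.
Ksp = (2s)^2s = 4s^3
Solving, s = (2.80 x 10^-47/4)^(1/3) = 1.913 × 10^-16 M
[Cu^+] = 2s = 3.83 x 10^-16 M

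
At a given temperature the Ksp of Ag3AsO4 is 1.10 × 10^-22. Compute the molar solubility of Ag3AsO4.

Ag3AsO4(s) ⇌ 3 Ag^+(aq) + AsO4^3-(aq)
Ksp = [Ag^+]^3[AsO4^3-]
If s mol/L of Ag3AsO4 dissolves, [Ag^+] = 3s and [AsO4^3-] = s.
So Ksp = (3s)^3 × s = 27s^4
Solving, s = (1.10 × 10^-22/27)^(1/4) = 1.42 x 10^-6 M

s ≈ 1.42 x 10^-6 M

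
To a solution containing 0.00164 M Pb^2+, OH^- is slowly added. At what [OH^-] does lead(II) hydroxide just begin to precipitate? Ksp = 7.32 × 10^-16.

[OH^-] ≈ 6.68 × 10^-7 M

Pb(OH)2(s) ⇌ Pb^2+(aq) + 2 OH^-(aq)
Ksp = [Pb^2+][OH^-]^2
Precipitation begins when Q = Ksp. With [Pb^2+] = 0.00164 M:
7.32 × 10^-16 = (0.00164) × [OH^-]^2
[OH^-] = (7.32 × 10^-16 / 1.64 x 10^-3)^(1/2) = 6.68 x 10^-7 M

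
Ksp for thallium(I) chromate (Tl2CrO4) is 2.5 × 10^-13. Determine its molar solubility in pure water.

4.0e-5 M

Tl2CrO4(s) ⇌ 2 Tl^+(aq) + CrO4^2-(aq)
Ksp = [Tl^+]^2[CrO4^2-]
For each mole of Tl2CrO4 that dissolves: [Tl^+] = 2s, [CrO4^2-] = s.
Substituting: Ksp = (2s)^2s = 4s^3
s = (2.5 × 10^-13 / 4)^(1/3) = 4.0 × 10^-5 M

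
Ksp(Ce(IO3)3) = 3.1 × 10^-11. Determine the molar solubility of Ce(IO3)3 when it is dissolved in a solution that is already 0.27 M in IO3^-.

s ≈ 1.6 × 10^-9 M

Ce(IO3)3(s) ⇌ Ce^3+ + 3 IO3^-
Ksp = [Ce^3+][IO3^-]^3
If s mol/L dissolves here, [Ce^3+] = s, [IO3^-] = 0.27 + 3s ≈ 0.27 (common-ion effect: IO3^- is already 0.27 M).
Ksp ≈ s × (0.27)^3
s = 1.6 × 10^-9 M
Check: 3s = 4.7 × 10^-9 ≪ 0.27, so the approximation is valid.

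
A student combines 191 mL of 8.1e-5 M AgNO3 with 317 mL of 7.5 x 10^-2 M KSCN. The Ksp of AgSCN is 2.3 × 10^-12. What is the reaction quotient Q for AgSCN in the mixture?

Total volume = 191 + 317 = 508 mL.
[Ag^+] = 8.1 x 10^-5 × (191/508) = 3.05 x 10^-5 M
[SCN^-] = 7.5 × 10^-2 × (317/508) = 4.68 x 10^-2 M
AgSCN(s) <=> Ag^+(aq) + SCN^-(aq), so Q = [Ag^+][SCN^-]
Q = (3.05 × 10^-5)(4.68 × 10^-2) = 1.4 × 10^-6
Q > Ksp, so AgSCN will precipitate.

Q ≈ 1.4 × 10^-6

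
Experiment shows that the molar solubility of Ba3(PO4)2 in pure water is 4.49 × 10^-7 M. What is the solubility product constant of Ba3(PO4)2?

Ksp = 1.97 × 10^-30

Ba3(PO4)2(s) ⇌ 3 Ba^2+(aq) + 2 PO4^3-(aq)
If s mol/L of Ba3(PO4)2 dissolves, [Ba^2+] = 3s and [PO4^3-] = 2s.
Ksp = [Ba^2+]^3[PO4^3-]^2
So Ksp = (3s)^3 × (2s)^2 = 108s^5
Ksp = 108 × (4.49 × 10^-7)^5 = 1.97 × 10^-30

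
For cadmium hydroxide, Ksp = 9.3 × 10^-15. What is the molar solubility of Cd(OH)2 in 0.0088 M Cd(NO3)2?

s = 5.1 × 10^-7 M

Cd(OH)2(s) <=> Cd^2+(aq) + 2 OH^-(aq)
Ksp = [Cd^2+][OH^-]^2
Let s be the molar solubility in this solution. [Cd^2+] = 0.0088 + s ≈ 0.0088, [OH^-] = 2s (Ksp is small, so little additional dissolves).
Ksp ≈ 0.0088 × (2s)^2
s = 5.1 × 10^-7 M
Check: s = 5.1 x 10^-7 ≪ 0.0088, so the approximation is valid.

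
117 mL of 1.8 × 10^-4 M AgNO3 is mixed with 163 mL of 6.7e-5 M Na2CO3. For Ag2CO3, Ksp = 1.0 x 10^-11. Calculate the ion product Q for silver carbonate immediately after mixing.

Total volume = 117 + 163 = 280 mL.
[Ag^+] = 1.8 × 10^-4 × (117/280) = 7.52 × 10^-5 M
[CO3^2-] = 6.7 × 10^-5 × (163/280) = 3.90 x 10^-5 M
Ag2CO3(s) <=> 2 Ag^+ + CO3^2-, so Q = [Ag^+]^2[CO3^2-]
Q = (7.52 × 10^-5)^2(3.90 × 10^-5) = 2.2 × 10^-13
Q < Ksp, so no precipitate of Ag2CO3 forms.

Q = 2.2 × 10^-13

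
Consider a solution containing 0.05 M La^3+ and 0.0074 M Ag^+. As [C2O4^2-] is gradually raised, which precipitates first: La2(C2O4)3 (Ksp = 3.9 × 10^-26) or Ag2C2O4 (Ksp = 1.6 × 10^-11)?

Each salt begins to precipitate when Q = Ksp, i.e. when [C2O4^2-] reaches its threshold.
For La2(C2O4)3: 3.9 × 10^-26 = (0.05)^2 × [C2O4^2-]^3  ⇒  [C2O4^2-] = 2.5 × 10^-8 M.
For Ag2C2O4: 1.6 × 10^-11 = (0.0074)^2 × [C2O4^2-]  ⇒  [C2O4^2-] = 2.9 x 10^-7 M.
The salt with the lower threshold [C2O4^2-] precipitates first: La2(C2O4)3.

La2(C2O4)3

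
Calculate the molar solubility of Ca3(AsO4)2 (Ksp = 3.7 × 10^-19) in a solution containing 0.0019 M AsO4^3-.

s = 1.6 × 10^-5 M

Ca3(AsO4)2(s) ⇌ 3 Ca^2+ + 2 AsO4^3-
Ksp = [Ca^2+]^3[AsO4^3-]^2
If s mol/L dissolves here, [Ca^2+] = 3s, [AsO4^3-] = 0.0019 + 2s ≈ 0.0019 (since the AsO4^3- already present dominates).
Ksp ≈ (3s)^3 × (0.0019)^2
s = 1.6 × 10^-5 M
Check: 2s = 3.1 × 10^-5 ≪ 0.0019, so the approximation is valid.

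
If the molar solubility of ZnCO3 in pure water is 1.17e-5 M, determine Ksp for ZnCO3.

1.37e-10

ZnCO3(s) ⇌ Zn^2+(aq) + CO3^2-(aq)
If s mol/L of ZnCO3 dissolves, [Zn^2+] = s and [CO3^2-] = s.
Ksp = [Zn^2+][CO3^2-]
Ksp = s × s = s^2
Ksp = (1.17 x 10^-5)^2 = 1.37 × 10^-10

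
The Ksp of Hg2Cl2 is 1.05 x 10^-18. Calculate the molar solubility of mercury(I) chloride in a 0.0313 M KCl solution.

Hg2Cl2(s) ⇌ Hg2^2+ + 2 Cl^-
Ksp = [Hg2^2+][Cl^-]^2
If s mol/L dissolves here, [Hg2^2+] = s, [Cl^-] = 0.0313 + 2s ≈ 0.0313 (common-ion effect: Cl^- is already 0.0313 M).
Ksp ≈ s × (0.0313)^2
s = 1.07 × 10^-15 M
Check: 2s = 2.1 × 10^-15 ≪ 0.0313, so the approximation is valid.

s = 1.07e-15 M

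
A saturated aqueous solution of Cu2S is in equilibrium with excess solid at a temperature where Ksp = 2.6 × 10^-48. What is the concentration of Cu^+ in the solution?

Cu2S(s) ⇌ 2 Cu^+ + S^2-
Ksp = [Cu^+]^2[S^2-]
With molar solubility s: [Cu^+] = 2s, [S^2-] = s.
Substituting: Ksp = (2s)^2s = 4s^3
s = (2.6 × 10^-48 / 4)^(1/3) = 8.66 × 10^-17 M
[Cu^+] = 2s = 1.7 × 10^-16 M

[Cu^+] = 1.7 x 10^-16 M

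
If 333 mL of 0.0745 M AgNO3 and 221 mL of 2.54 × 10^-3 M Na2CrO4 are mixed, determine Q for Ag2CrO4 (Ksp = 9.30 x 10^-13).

Q = 2.03 × 10^-6

Total volume = 333 + 221 = 554 mL.
[Ag^+] = 7.45 × 10^-2 × (333/554) = 4.478 × 10^-2 M
[CrO4^2-] = 2.54 x 10^-3 × (221/554) = 1.013 × 10^-3 M
Ag2CrO4(s) ⇌ 2 Ag^+ + CrO4^2-, so Q = [Ag^+]^2[CrO4^2-]
Q = (4.478 × 10^-2)^2(1.013 × 10^-3) = 2.03 × 10^-6
Q > Ksp, so Ag2CrO4 will precipitate.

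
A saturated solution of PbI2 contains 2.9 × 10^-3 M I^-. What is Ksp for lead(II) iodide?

PbI2(s) <=> Pb^2+ + 2 I^-
Stoichiometry gives [Pb^2+] = (1/2)[I^-] = 1.45 × 10^-3 M.
Ksp = [Pb^2+][I^-]^2
Ksp = 1.45 × 10^-3 × (2.9 × 10^-3)^2 = 1.2 × 10^-8

Ksp ≈ 1.2 x 10^-8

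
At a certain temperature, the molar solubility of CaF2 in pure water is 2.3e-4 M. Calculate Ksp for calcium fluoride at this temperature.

Ksp = 4.9e-11

CaF2(s) ⇌ Ca^2+(aq) + 2 F^-(aq)
For each mole of CaF2 that dissolves: [Ca^2+] = s, [F^-] = 2s.
Ksp = [Ca^2+][F^-]^2
So Ksp = s × (2s)^2 = 4s^3
Ksp = 4 × (2.3 × 10^-4)^3 = 4.9 × 10^-11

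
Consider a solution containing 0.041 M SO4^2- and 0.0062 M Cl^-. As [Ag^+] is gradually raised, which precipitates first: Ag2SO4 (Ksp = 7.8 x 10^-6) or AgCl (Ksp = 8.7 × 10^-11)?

Precipitation of each salt starts when its ion product equals its Ksp.
For Ag2SO4: 7.8 x 10^-6 = 0.041 × [Ag^+]^2  ⇒  [Ag^+] = 1.4 × 10^-2 M.
For AgCl: 8.7 × 10^-11 = 0.0062 × [Ag^+]  ⇒  [Ag^+] = 1.4 × 10^-8 M.
The salt with the lower threshold [Ag^+] precipitates first: AgCl.

AgCl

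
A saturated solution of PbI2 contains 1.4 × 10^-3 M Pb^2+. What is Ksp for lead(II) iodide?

PbI2(s) <=> Pb^2+ + 2 I^-
Stoichiometry gives [I^-] = (2/1)[Pb^2+] = 2.80 × 10^-3 M.
Ksp = [Pb^2+][I^-]^2
Ksp = 1.4 × 10^-3 × (2.80 × 10^-3)^2 = 1.1 × 10^-8

Ksp ≈ 1.1e-8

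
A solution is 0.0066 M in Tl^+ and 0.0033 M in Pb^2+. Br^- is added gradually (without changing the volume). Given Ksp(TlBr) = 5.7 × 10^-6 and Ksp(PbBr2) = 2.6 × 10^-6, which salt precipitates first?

Each salt begins to precipitate when Q = Ksp, i.e. when [Br^-] reaches its threshold.
For TlBr: 5.7 × 10^-6 = 0.0066 × [Br^-]  ⇒  [Br^-] = 8.6 × 10^-4 M.
For PbBr2: 2.6 × 10^-6 = 0.0033 × [Br^-]^2  ⇒  [Br^-] = 2.8 × 10^-2 M.
The salt with the lower threshold [Br^-] precipitates first: TlBr.

TlBr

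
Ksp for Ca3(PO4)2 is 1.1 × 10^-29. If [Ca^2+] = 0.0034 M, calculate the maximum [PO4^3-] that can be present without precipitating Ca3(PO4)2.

[PO4^3-] ≈ 1.7 × 10^-11 M

Ca3(PO4)2(s) ⇌ 3 Ca^2+ + 2 PO4^3-
Ksp = [Ca^2+]^3[PO4^3-]^2
Precipitation begins when Q = Ksp. With [Ca^2+] = 0.0034 M:
1.1 × 10^-29 = (0.0034)^3 × [PO4^3-]^2
[PO4^3-] = (1.1 × 10^-29 / 3.93 × 10^-8)^(1/2) = 1.7 x 10^-11 M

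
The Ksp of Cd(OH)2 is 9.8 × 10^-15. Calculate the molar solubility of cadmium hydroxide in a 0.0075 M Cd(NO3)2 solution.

Cd(OH)2(s) ⇌ Cd^2+(aq) + 2 OH^-(aq)
Ksp = [Cd^2+][OH^-]^2
Let s be the molar solubility in this solution. [Cd^2+] = 0.0075 + s ≈ 0.0075, [OH^-] = 2s (Ksp is small, so little additional dissolves).
Ksp ≈ 0.0075 × (2s)^2
s = 5.7 × 10^-7 M
Check: s = 5.7 x 10^-7 ≪ 0.0075, so the approximation is valid.

5.7 x 10^-7 M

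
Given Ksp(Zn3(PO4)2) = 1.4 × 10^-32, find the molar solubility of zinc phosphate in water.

s ≈ 1.7e-7 M

Zn3(PO4)2(s) ⇌ 3 Zn^2+(aq) + 2 PO4^3-(aq)
Ksp = [Zn^2+]^3[PO4^3-]^2
For each mole of Zn3(PO4)2 that dissolves: [Zn^2+] = 3s, [PO4^3-] = 2s.
So Ksp = (3s)^3 × (2s)^2 = 108s^5
Solving, s = (1.4 × 10^-32/108)^(1/5) = 1.7 x 10^-7 M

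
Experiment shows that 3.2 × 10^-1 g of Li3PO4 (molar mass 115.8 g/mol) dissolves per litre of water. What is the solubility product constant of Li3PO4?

1.6e-9

Molar solubility s = (3.2 × 10^-1 g/L) / (115.8 g/mol) = 2.76 × 10^-3 M.
Li3PO4(s) ⇌ 3 Li^+(aq) + PO4^3-(aq)
Let s = molar solubility. Then [Li^+] = 3s and [PO4^3-] = s.
Ksp = [Li^+]^3[PO4^3-]
So Ksp = (3s)^3 × s = 27s^4
With s = 2.76 x 10^-3: Ksp = 1.6 × 10^-9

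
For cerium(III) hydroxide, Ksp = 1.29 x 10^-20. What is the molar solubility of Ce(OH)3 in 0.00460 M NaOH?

1.33 x 10^-13 M

Ce(OH)3(s) ⇌ Ce^3+ + 3 OH^-
Ksp = [Ce^3+][OH^-]^3
If s mol/L dissolves here, [Ce^3+] = s, [OH^-] = 0.00460 + 3s ≈ 0.00460 (common-ion effect: OH^- is already 0.00460 M).
Ksp ≈ s × (0.00460)^3
s = 1.33 × 10^-13 M
Check: 3s = 4.0 × 10^-13 ≪ 0.00460, so the approximation is valid.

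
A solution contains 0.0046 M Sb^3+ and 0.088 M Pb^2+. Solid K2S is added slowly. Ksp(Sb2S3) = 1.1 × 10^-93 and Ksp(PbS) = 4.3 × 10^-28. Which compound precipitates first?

Sb2S3

Precipitation of each salt starts when its ion product equals its Ksp.
For Sb2S3: 1.1 × 10^-93 = (0.0046)^2 × [S^2-]^3  ⇒  [S^2-] = 3.7 × 10^-30 M.
For PbS: 4.3 × 10^-28 = 0.088 × [S^2-]  ⇒  [S^2-] = 4.9 x 10^-27 M.
The salt with the lower threshold [S^2-] precipitates first: Sb2S3.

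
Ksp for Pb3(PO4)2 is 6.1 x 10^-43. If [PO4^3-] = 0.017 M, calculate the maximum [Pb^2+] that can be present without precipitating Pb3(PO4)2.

Pb3(PO4)2(s) <=> 3 Pb^2+ + 2 PO4^3-
Ksp = [Pb^2+]^3[PO4^3-]^2
Precipitation begins when Q = Ksp. With [PO4^3-] = 0.017 M:
6.1 x 10^-43 = (0.017)^2 × [Pb^2+]^3
[Pb^2+] = (6.1 x 10^-43 / 2.89 × 10^-4)^(1/3) = 1.3 × 10^-13 M

[Pb^2+] ≈ 1.3 x 10^-13 M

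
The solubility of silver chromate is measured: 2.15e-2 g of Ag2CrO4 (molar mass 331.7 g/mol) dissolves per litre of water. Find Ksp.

Molar solubility s = (2.15 × 10^-2 g/L) / (331.7 g/mol) = 6.482 x 10^-5 M.
Ag2CrO4(s) ⇌ 2 Ag^+(aq) + CrO4^2-(aq)
Let s = molar solubility. Then [Ag^+] = 2s and [CrO4^2-] = s.
Ksp = [Ag^+]^2[CrO4^2-]
Ksp = (2s)^2s = 4s^3
With s = 6.482 × 10^-5: Ksp = 1.09 x 10^-12

Ksp = 1.09e-12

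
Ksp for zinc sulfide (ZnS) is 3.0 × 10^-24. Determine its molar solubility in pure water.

s = 1.7 x 10^-12 M

ZnS(s) <=> Zn^2+(aq) + S^2-(aq)
Ksp = [Zn^2+][S^2-]
With molar solubility s: [Zn^2+] = s, [S^2-] = s.
Ksp = s × s = s^2
s = (3.0 × 10^-24)^(1/2) = 1.7 × 10^-12 M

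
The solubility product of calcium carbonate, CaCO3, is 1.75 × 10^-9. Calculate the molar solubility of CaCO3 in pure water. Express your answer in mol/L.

s = 4.18 × 10^-5 M

CaCO3(s) <=> Ca^2+(aq) + CO3^2-(aq)
Ksp = [Ca^2+][CO3^2-]
For each mole of CaCO3 that dissolves: [Ca^2+] = s, [CO3^2-] = s.
Ksp = s × s = s^2
s = √(1.75 × 10^-9) = 4.18 × 10^-5 M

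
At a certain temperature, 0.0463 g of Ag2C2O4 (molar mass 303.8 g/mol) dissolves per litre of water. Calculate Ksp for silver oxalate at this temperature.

1.42e-11

Molar solubility s = (4.63 × 10^-2 g/L) / (303.8 g/mol) = 1.524 × 10^-4 M.
Ag2C2O4(s) ⇌ 2 Ag^+(aq) + C2O4^2-(aq)
With molar solubility s: [Ag^+] = 2s, [C2O4^2-] = s.
Ksp = [Ag^+]^2[C2O4^2-]
Ksp = (2s)^2s = 4s^3
Ksp = 4 × (1.524 × 10^-4)^3 = 1.42 × 10^-11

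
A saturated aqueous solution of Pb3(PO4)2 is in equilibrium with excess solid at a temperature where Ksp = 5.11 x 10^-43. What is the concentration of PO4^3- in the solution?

Pb3(PO4)2(s) ⇌ 3 Pb^2+ + 2 PO4^3-
Ksp = [Pb^2+]^3[PO4^3-]^2
Let s = molar solubility. Then [Pb^2+] = 3s and [PO4^3-] = 2s.
So Ksp = (3s)^3 × (2s)^2 = 108s^5
s^5 = 5.11 x 10^-43 / 108, so s = 1.365 × 10^-9 M
[PO4^3-] = 2s = 2.73 × 10^-9 M

[PO4^3-] = 2.73 x 10^-9 M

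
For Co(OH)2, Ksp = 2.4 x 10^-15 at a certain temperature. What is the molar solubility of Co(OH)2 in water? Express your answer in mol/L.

Co(OH)2(s) ⇌ Co^2+ + 2 OH^-
Ksp = [Co^2+][OH^-]^2
For each mole of Co(OH)2 that dissolves: [Co^2+] = s, [OH^-] = 2s.
Substituting: Ksp = s(2s)^2 = 4s^3
s = (2.4 x 10^-15 / 4)^(1/3) = 8.4 × 10^-6 M

8.4 × 10^-6 M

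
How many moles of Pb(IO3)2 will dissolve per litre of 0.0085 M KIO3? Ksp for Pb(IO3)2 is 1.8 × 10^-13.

Pb(IO3)2(s) ⇌ Pb^2+(aq) + 2 IO3^-(aq)
Ksp = [Pb^2+][IO3^-]^2
If s mol/L dissolves here, [Pb^2+] = s, [IO3^-] = 0.0085 + 2s ≈ 0.0085 (since IO3^- from KIO3 dominates).
Ksp ≈ s × (0.0085)^2
s = 2.5 x 10^-9 M
Check: 2s = 5.0 x 10^-9 ≪ 0.0085, so the approximation is valid.

s = 2.5 × 10^-9 M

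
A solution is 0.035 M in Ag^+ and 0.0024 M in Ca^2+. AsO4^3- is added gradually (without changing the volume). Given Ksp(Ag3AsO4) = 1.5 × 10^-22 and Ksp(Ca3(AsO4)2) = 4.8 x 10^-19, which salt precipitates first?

Precipitation of each salt starts when its ion product equals its Ksp.
For Ag3AsO4: 1.5 × 10^-22 = (0.035)^3 × [AsO4^3-]  ⇒  [AsO4^3-] = 3.5 × 10^-18 M.
For Ca3(AsO4)2: 4.8 x 10^-19 = (0.0024)^3 × [AsO4^3-]^2  ⇒  [AsO4^3-] = 5.9 × 10^-6 M.
The salt with the lower threshold [AsO4^3-] precipitates first: Ag3AsO4.

Ag3AsO4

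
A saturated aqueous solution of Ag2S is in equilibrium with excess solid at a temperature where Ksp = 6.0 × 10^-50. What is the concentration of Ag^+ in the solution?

Ag2S(s) ⇌ 2 Ag^+ + S^2-
Ksp = [Ag^+]^2[S^2-]
Let s = molar solubility. Then [Ag^+] = 2s and [S^2-] = s.
Ksp = (2s)^2s = 4s^3
Solving, s = (6.0 × 10^-50/4)^(1/3) = 2.47 x 10^-17 M
[Ag^+] = 2s = 4.9 × 10^-17 M

4.9 × 10^-17 M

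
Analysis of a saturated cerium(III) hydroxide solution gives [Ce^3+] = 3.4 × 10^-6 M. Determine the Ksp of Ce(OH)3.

Ce(OH)3(s) ⇌ Ce^3+(aq) + 3 OH^-(aq)
Stoichiometry gives [OH^-] = (3/1)[Ce^3+] = 1.02 × 10^-5 M.
Ksp = [Ce^3+][OH^-]^3
Ksp = 3.4 x 10^-6 × (1.02 x 10^-5)^3 = 3.6 x 10^-21

Ksp ≈ 3.6e-21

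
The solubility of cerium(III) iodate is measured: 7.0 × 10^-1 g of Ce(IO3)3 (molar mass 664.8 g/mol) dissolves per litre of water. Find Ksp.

Ksp = 3.3e-11

Molar solubility s = (7.0 × 10^-1 g/L) / (664.8 g/mol) = 1.05 × 10^-3 M.
Ce(IO3)3(s) ⇌ Ce^3+(aq) + 3 IO3^-(aq)
Let s = molar solubility. Then [Ce^3+] = s and [IO3^-] = 3s.
Ksp = [Ce^3+][IO3^-]^3
Substituting: Ksp = s(3s)^3 = 27s^4
Ksp = 27 × (1.05 x 10^-3)^4 = 3.3 × 10^-11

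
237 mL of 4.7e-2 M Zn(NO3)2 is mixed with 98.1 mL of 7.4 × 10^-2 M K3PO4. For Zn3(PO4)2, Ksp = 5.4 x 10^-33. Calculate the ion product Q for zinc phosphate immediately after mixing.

Total volume = 237 + 98.1 = 335.1 mL.
[Zn^2+] = 4.7 x 10^-2 × (237/335.1) = 3.32 × 10^-2 M
[PO4^3-] = 7.4 × 10^-2 × (98.1/335.1) = 2.17 x 10^-2 M
Zn3(PO4)2(s) ⇌ 3 Zn^2+ + 2 PO4^3-, so Q = [Zn^2+]^3[PO4^3-]^2
Q = (3.32 × 10^-2)^3(2.17 × 10^-2)^2 = 1.7 × 10^-8
Q > Ksp, so Zn3(PO4)2 will precipitate.

1.7 × 10^-8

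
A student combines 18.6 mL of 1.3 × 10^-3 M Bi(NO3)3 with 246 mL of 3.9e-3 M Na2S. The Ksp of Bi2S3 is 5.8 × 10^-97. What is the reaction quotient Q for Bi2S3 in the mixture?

4.0 × 10^-16

Total volume = 18.6 + 246 = 264.6 mL.
[Bi^3+] = 1.3 x 10^-3 × (18.6/264.6) = 9.14 × 10^-5 M
[S^2-] = 3.9 × 10^-3 × (246/264.6) = 3.63 × 10^-3 M
Bi2S3(s) ⇌ 2 Bi^3+ + 3 S^2-, so Q = [Bi^3+]^2[S^2-]^3
Q = (9.14 x 10^-5)^2(3.63 × 10^-3)^3 = 4.0 × 10^-16
Q > Ksp, so Bi2S3 will precipitate.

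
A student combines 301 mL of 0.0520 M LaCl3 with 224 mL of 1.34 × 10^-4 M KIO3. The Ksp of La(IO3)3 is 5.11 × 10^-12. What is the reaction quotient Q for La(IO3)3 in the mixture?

Total volume = 301 + 224 = 525 mL.
[La^3+] = 5.20 × 10^-2 × (301/525) = 2.981 × 10^-2 M
[IO3^-] = 1.34 × 10^-4 × (224/525) = 5.717 × 10^-5 M
La(IO3)3(s) ⇌ La^3+(aq) + 3 IO3^-(aq), so Q = [La^3+][IO3^-]^3
Q = (2.981 × 10^-2)(5.717 × 10^-5)^3 = 5.57 x 10^-15
Q < Ksp, so no precipitate of La(IO3)3 forms.

5.57 x 10^-15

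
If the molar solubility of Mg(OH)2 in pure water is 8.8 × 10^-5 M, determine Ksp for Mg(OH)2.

Mg(OH)2(s) <=> Mg^2+ + 2 OH^-
If s mol/L of Mg(OH)2 dissolves, [Mg^2+] = s and [OH^-] = 2s.
Ksp = [Mg^2+][OH^-]^2
So Ksp = s × (2s)^2 = 4s^3
Ksp = 4 × (8.8 x 10^-5)^3 = 2.7 × 10^-12

Ksp ≈ 2.7 × 10^-12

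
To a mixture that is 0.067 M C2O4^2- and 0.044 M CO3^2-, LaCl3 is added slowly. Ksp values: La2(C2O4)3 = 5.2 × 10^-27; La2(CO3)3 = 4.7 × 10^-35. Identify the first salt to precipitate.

Each salt begins to precipitate when Q = Ksp, i.e. when [La^3+] reaches its threshold.
For La2(C2O4)3: 5.2 × 10^-27 = (0.067)^3 × [La^3+]^2  ⇒  [La^3+] = 4.2 × 10^-12 M.
For La2(CO3)3: 4.7 × 10^-35 = (0.044)^3 × [La^3+]^2  ⇒  [La^3+] = 7.4 x 10^-16 M.
The salt with the lower threshold [La^3+] precipitates first: La2(CO3)3.

La2(CO3)3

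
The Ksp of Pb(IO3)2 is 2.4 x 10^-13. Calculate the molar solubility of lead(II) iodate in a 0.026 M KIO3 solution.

3.6e-10 M

Pb(IO3)2(s) ⇌ Pb^2+ + 2 IO3^-
Ksp = [Pb^2+][IO3^-]^2
Let s be the molar solubility in this solution. [Pb^2+] = s, [IO3^-] = 0.026 + 2s ≈ 0.026 (Ksp is small, so little additional dissolves).
Ksp ≈ s × (0.026)^2
s = 3.6 × 10^-10 M
Check: 2s = 7.1 × 10^-10 ≪ 0.026, so the approximation is valid.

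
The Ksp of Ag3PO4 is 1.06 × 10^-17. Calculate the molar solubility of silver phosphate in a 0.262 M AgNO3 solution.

s = 5.89 x 10^-16 M

Ag3PO4(s) ⇌ 3 Ag^+(aq) + PO4^3-(aq)
Ksp = [Ag^+]^3[PO4^3-]
If s mol/L dissolves here, [Ag^+] = 0.262 + 3s ≈ 0.262, [PO4^3-] = s (since Ag^+ from AgNO3 dominates).
Ksp ≈ (0.262)^3 × s
s = 5.89 x 10^-16 M
Check: 3s = 1.8 x 10^-15 ≪ 0.262, so the approximation is valid.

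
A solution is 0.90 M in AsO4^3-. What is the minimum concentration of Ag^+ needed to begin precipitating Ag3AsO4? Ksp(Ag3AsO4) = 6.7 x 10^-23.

Ag3AsO4(s) ⇌ 3 Ag^+ + AsO4^3-
Ksp = [Ag^+]^3[AsO4^3-]
Precipitation begins when Q = Ksp. With [AsO4^3-] = 0.90 M:
6.7 x 10^-23 = (0.90) × [Ag^+]^3
[Ag^+] = (6.7 x 10^-23 / 9.0 × 10^-1)^(1/3) = 4.2 × 10^-8 M

[Ag^+] ≈ 4.2 × 10^-8 M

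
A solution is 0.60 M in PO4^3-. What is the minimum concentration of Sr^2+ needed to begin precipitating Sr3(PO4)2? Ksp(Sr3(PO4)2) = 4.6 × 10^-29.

[Sr^2+] = 5.0 × 10^-10 M

Sr3(PO4)2(s) <=> 3 Sr^2+(aq) + 2 PO4^3-(aq)
Ksp = [Sr^2+]^3[PO4^3-]^2
Precipitation begins when Q = Ksp. With [PO4^3-] = 0.60 M:
4.6 × 10^-29 = (0.60)^2 × [Sr^2+]^3
[Sr^2+] = (4.6 × 10^-29 / 3.60 × 10^-1)^(1/3) = 5.0 × 10^-10 M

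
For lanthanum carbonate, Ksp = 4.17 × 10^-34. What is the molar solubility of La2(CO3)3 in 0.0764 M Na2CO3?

La2(CO3)3(s) ⇌ 2 La^3+ + 3 CO3^2-
Ksp = [La^3+]^2[CO3^2-]^3
Let s be the molar solubility in this solution. [La^3+] = 2s, [CO3^2-] = 0.0764 + 3s ≈ 0.0764 (since CO3^2- from Na2CO3 dominates).
Ksp ≈ (2s)^2 × (0.0764)^3
s = 4.84 x 10^-16 M
Check: 3s = 1.5 × 10^-15 ≪ 0.0764, so the approximation is valid.

s ≈ 4.84 × 10^-16 M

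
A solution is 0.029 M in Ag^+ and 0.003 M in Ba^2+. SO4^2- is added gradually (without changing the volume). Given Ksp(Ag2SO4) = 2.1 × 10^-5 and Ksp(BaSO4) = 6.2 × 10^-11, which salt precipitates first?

Each salt begins to precipitate when Q = Ksp, i.e. when [SO4^2-] reaches its threshold.
For Ag2SO4: 2.1 × 10^-5 = (0.029)^2 × [SO4^2-]  ⇒  [SO4^2-] = 2.5 × 10^-2 M.
For BaSO4: 6.2 × 10^-11 = 0.003 × [SO4^2-]  ⇒  [SO4^2-] = 2.1 × 10^-8 M.
The salt with the lower threshold [SO4^2-] precipitates first: BaSO4.

BaSO4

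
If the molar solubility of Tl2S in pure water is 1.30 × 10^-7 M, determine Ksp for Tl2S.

Tl2S(s) <=> 2 Tl^+ + S^2-
For each mole of Tl2S that dissolves: [Tl^+] = 2s, [S^2-] = s.
Ksp = [Tl^+]^2[S^2-]
Substituting: Ksp = (2s)^2s = 4s^3
Ksp = 4 × (1.30 × 10^-7)^3 = 8.79 x 10^-21

8.79e-21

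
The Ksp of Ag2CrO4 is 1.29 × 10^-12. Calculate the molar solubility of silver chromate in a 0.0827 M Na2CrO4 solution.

Ag2CrO4(s) ⇌ 2 Ag^+(aq) + CrO4^2-(aq)
Ksp = [Ag^+]^2[CrO4^2-]
Let s be the molar solubility in this solution. [Ag^+] = 2s, [CrO4^2-] = 0.0827 + s ≈ 0.0827 (since CrO4^2- from Na2CrO4 dominates).
Ksp ≈ (2s)^2 × 0.0827
s = 1.97 x 10^-6 M
Check: s = 2.0 × 10^-6 ≪ 0.0827, so the approximation is valid.

1.97 × 10^-6 M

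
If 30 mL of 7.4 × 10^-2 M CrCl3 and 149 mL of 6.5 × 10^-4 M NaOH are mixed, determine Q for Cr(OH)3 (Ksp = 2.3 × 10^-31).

Q = 2.0e-12

Total volume = 30 + 149 = 179 mL.
[Cr^3+] = 7.4 x 10^-2 × (30/179) = 1.24 x 10^-2 M
[OH^-] = 6.5 × 10^-4 × (149/179) = 5.41 x 10^-4 M
Cr(OH)3(s) <=> Cr^3+(aq) + 3 OH^-(aq), so Q = [Cr^3+][OH^-]^3
Q = (1.24 x 10^-2)(5.41 × 10^-4)^3 = 2.0 × 10^-12
Q > Ksp, so Cr(OH)3 will precipitate.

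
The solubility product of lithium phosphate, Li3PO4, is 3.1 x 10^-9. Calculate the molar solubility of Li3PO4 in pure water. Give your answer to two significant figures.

Li3PO4(s) ⇌ 3 Li^+(aq) + PO4^3-(aq)
Ksp = [Li^+]^3[PO4^3-]
Let s = molar solubility. Then [Li^+] = 3s and [PO4^3-] = s.
Ksp = (3s)^3s = 27s^4
s = (3.1 x 10^-9 / 27)^(1/4) = 3.3 × 10^-3 M

s ≈ 3.3e-3 M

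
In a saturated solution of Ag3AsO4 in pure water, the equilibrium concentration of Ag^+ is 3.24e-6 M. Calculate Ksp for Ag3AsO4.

Ag3AsO4(s) <=> 3 Ag^+(aq) + AsO4^3-(aq)
Stoichiometry gives [AsO4^3-] = (1/3)[Ag^+] = 1.080 x 10^-6 M.
Ksp = [Ag^+]^3[AsO4^3-]
Ksp = (3.24 x 10^-6)^3 × 1.080 × 10^-6 = 3.67 x 10^-23

Ksp = 3.67e-23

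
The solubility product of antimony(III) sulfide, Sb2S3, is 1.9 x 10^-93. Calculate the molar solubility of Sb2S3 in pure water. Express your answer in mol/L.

s = 1.1 x 10^-19 M

Sb2S3(s) ⇌ 2 Sb^3+(aq) + 3 S^2-(aq)
Ksp = [Sb^3+]^2[S^2-]^3
If s mol/L of Sb2S3 dissolves, [Sb^3+] = 2s and [S^2-] = 3s.
So Ksp = (2s)^2 × (3s)^3 = 108s^5
s = (1.9 x 10^-93 / 108)^(1/5) = 1.1 × 10^-19 M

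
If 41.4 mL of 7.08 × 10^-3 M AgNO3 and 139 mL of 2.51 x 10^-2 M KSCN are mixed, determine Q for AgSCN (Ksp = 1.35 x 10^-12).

Total volume = 41.4 + 139 = 180.4 mL.
[Ag^+] = 7.08 x 10^-3 × (41.4/180.4) = 1.625 × 10^-3 M
[SCN^-] = 2.51 x 10^-2 × (139/180.4) = 1.934 × 10^-2 M
AgSCN(s) <=> Ag^+ + SCN^-, so Q = [Ag^+][SCN^-]
Q = (1.625 × 10^-3)(1.934 × 10^-2) = 3.14 × 10^-5
Q > Ksp, so AgSCN will precipitate.

Q ≈ 3.14e-5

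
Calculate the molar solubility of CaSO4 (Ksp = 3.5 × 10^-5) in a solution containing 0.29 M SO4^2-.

1.2 × 10^-4 M

CaSO4(s) <=> Ca^2+ + SO4^2-
Ksp = [Ca^2+][SO4^2-]
Let s be the molar solubility in this solution. [Ca^2+] = s, [SO4^2-] = 0.29 + s ≈ 0.29 (Ksp is small, so little additional dissolves).
Ksp ≈ s × 0.29
s = 1.2 × 10^-4 M
Check: s = 1.2 x 10^-4 ≪ 0.29, so the approximation is valid.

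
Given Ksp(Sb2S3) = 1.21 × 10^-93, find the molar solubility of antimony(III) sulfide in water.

s = 1.02 × 10^-19 M

Sb2S3(s) ⇌ 2 Sb^3+ + 3 S^2-
Ksp = [Sb^3+]^2[S^2-]^3
Let s = molar solubility. Then [Sb^3+] = 2s and [S^2-] = 3s.
Ksp = (2s)^2(3s)^3 = 108s^5
s^5 = 1.21 × 10^-93 / 108, so s = 1.02 × 10^-19 M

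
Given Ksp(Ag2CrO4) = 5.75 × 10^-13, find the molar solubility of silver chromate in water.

Ag2CrO4(s) ⇌ 2 Ag^+ + CrO4^2-
Ksp = [Ag^+]^2[CrO4^2-]
With molar solubility s: [Ag^+] = 2s, [CrO4^2-] = s.
So Ksp = (2s)^2 × s = 4s^3
Solving, s = (5.75 × 10^-13/4)^(1/3) = 5.24 x 10^-5 M

s ≈ 5.24 × 10^-5 M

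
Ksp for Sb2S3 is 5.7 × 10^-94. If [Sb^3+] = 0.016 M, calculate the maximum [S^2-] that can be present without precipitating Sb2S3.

[S^2-] ≈ 1.3 × 10^-30 M

Sb2S3(s) ⇌ 2 Sb^3+(aq) + 3 S^2-(aq)
Ksp = [Sb^3+]^2[S^2-]^3
Precipitation begins when Q = Ksp. With [Sb^3+] = 0.016 M:
5.7 × 10^-94 = (0.016)^2 × [S^2-]^3
[S^2-] = (5.7 × 10^-94 / 2.56 × 10^-4)^(1/3) = 1.3 x 10^-30 M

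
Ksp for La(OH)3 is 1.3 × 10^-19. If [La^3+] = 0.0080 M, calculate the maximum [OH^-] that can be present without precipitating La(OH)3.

[OH^-] ≈ 2.5e-6 M

La(OH)3(s) ⇌ La^3+(aq) + 3 OH^-(aq)
Ksp = [La^3+][OH^-]^3
Precipitation begins when Q = Ksp. With [La^3+] = 0.0080 M:
1.3 × 10^-19 = (0.0080) × [OH^-]^3
[OH^-] = (1.3 × 10^-19 / 8.0 × 10^-3)^(1/3) = 2.5 × 10^-6 M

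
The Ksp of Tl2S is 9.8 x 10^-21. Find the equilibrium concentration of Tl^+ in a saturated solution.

Tl2S(s) <=> 2 Tl^+ + S^2-
Ksp = [Tl^+]^2[S^2-]
For each mole of Tl2S that dissolves: [Tl^+] = 2s, [S^2-] = s.
So Ksp = (2s)^2 × s = 4s^3
s^3 = 9.8 x 10^-21 / 4, so s = 1.35 × 10^-7 M
[Tl^+] = 2s = 2.7 × 10^-7 M

[Tl^+] ≈ 2.7 x 10^-7 M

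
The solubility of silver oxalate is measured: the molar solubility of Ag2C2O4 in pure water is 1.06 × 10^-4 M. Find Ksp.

Ksp ≈ 4.76e-12

Ag2C2O4(s) ⇌ 2 Ag^+ + C2O4^2-
If s mol/L of Ag2C2O4 dissolves, [Ag^+] = 2s and [C2O4^2-] = s.
Ksp = [Ag^+]^2[C2O4^2-]
Ksp = (2s)^2s = 4s^3
Ksp = 4 × (1.06 × 10^-4)^3 = 4.76 × 10^-12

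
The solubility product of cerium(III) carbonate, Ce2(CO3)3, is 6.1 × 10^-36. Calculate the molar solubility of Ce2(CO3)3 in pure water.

s ≈ 3.6e-8 M

Ce2(CO3)3(s) <=> 2 Ce^3+(aq) + 3 CO3^2-(aq)
Ksp = [Ce^3+]^2[CO3^2-]^3
Let s = molar solubility. Then [Ce^3+] = 2s and [CO3^2-] = 3s.
So Ksp = (2s)^2 × (3s)^3 = 108s^5
Solving, s = (6.1 × 10^-36/108)^(1/5) = 3.6 x 10^-8 M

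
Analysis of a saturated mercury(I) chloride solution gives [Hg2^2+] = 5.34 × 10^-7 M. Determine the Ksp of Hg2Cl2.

Ksp ≈ 6.09 x 10^-19

Hg2Cl2(s) <=> Hg2^2+(aq) + 2 Cl^-(aq)
Stoichiometry gives [Cl^-] = (2/1)[Hg2^2+] = 1.068 × 10^-6 M.
Ksp = [Hg2^2+][Cl^-]^2
Ksp = 5.34 x 10^-7 × (1.068 × 10^-6)^2 = 6.09 x 10^-19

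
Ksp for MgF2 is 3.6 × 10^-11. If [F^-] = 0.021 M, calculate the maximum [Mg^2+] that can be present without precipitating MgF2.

[Mg^2+] = 8.2 × 10^-8 M

MgF2(s) ⇌ Mg^2+(aq) + 2 F^-(aq)
Ksp = [Mg^2+][F^-]^2
Precipitation begins when Q = Ksp. With [F^-] = 0.021 M:
3.6 × 10^-11 = (0.021)^2 × [Mg^2+]
[Mg^2+] = (3.6 × 10^-11 / 4.41 x 10^-4) = 8.2 × 10^-8 M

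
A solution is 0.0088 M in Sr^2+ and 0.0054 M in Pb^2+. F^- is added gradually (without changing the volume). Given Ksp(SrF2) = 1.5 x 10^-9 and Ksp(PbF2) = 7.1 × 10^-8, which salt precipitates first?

Precipitation of each salt starts when its ion product equals its Ksp.
For SrF2: 1.5 x 10^-9 = 0.0088 × [F^-]^2  ⇒  [F^-] = 4.1 x 10^-4 M.
For PbF2: 7.1 × 10^-8 = 0.0054 × [F^-]^2  ⇒  [F^-] = 3.6 × 10^-3 M.
The salt with the lower threshold [F^-] precipitates first: SrF2.

SrF2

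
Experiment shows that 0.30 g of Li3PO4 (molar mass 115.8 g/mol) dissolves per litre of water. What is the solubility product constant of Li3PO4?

Molar solubility s = (3.0 x 10^-1 g/L) / (115.8 g/mol) = 2.59 × 10^-3 M.
Li3PO4(s) ⇌ 3 Li^+(aq) + PO4^3-(aq)
With molar solubility s: [Li^+] = 3s, [PO4^3-] = s.
Ksp = [Li^+]^3[PO4^3-]
Substituting: Ksp = (3s)^3s = 27s^4
With s = 2.59 × 10^-3: Ksp = 1.2 x 10^-9

Ksp ≈ 1.2 × 10^-9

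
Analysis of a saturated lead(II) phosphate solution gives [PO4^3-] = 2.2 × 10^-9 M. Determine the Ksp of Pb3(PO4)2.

1.7 × 10^-43

Pb3(PO4)2(s) ⇌ 3 Pb^2+(aq) + 2 PO4^3-(aq)
Stoichiometry gives [Pb^2+] = (3/2)[PO4^3-] = 3.30 × 10^-9 M.
Ksp = [Pb^2+]^3[PO4^3-]^2
Ksp = (3.30 × 10^-9)^3 × (2.2 × 10^-9)^2 = 1.7 × 10^-43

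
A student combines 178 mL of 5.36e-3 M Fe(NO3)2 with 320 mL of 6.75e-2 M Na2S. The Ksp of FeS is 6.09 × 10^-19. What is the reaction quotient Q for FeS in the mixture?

Total volume = 178 + 320 = 498 mL.
[Fe^2+] = 5.36 × 10^-3 × (178/498) = 1.916 × 10^-3 M
[S^2-] = 6.75 x 10^-2 × (320/498) = 4.337 × 10^-2 M
FeS(s) ⇌ Fe^2+(aq) + S^2-(aq), so Q = [Fe^2+][S^2-]
Q = (1.916 × 10^-3)(4.337 x 10^-2) = 8.31 × 10^-5
Q > Ksp, so FeS will precipitate.

8.31 × 10^-5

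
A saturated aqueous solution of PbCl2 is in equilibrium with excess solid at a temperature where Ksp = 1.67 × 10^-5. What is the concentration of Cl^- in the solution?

PbCl2(s) ⇌ Pb^2+(aq) + 2 Cl^-(aq)
Ksp = [Pb^2+][Cl^-]^2
If s mol/L of PbCl2 dissolves, [Pb^2+] = s and [Cl^-] = 2s.
Ksp = s(2s)^2 = 4s^3
s = (1.67 × 10^-5 / 4)^(1/3) = 1.610 × 10^-2 M
[Cl^-] = 2s = 3.22 × 10^-2 M

[Cl^-] = 3.22 × 10^-2 M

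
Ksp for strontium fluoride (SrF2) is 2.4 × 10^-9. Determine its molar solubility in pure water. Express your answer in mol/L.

8.4e-4 M

SrF2(s) ⇌ Sr^2+ + 2 F^-
Ksp = [Sr^2+][F^-]^2
For each mole of SrF2 that dissolves: [Sr^2+] = s, [F^-] = 2s.
So Ksp = s × (2s)^2 = 4s^3
s^3 = 2.4 × 10^-9 / 4, so s = 8.4 × 10^-4 M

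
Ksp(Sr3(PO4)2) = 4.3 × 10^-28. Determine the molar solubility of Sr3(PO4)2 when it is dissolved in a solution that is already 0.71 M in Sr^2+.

Sr3(PO4)2(s) <=> 3 Sr^2+(aq) + 2 PO4^3-(aq)
Ksp = [Sr^2+]^3[PO4^3-]^2
If s mol/L dissolves here, [Sr^2+] = 0.71 + 3s ≈ 0.71, [PO4^3-] = 2s (Ksp is small, so little additional dissolves).
Ksp ≈ (0.71)^3 × (2s)^2
s = 1.7 × 10^-14 M
Check: 3s = 5.2 x 10^-14 ≪ 0.71, so the approximation is valid.

s = 1.7 × 10^-14 M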